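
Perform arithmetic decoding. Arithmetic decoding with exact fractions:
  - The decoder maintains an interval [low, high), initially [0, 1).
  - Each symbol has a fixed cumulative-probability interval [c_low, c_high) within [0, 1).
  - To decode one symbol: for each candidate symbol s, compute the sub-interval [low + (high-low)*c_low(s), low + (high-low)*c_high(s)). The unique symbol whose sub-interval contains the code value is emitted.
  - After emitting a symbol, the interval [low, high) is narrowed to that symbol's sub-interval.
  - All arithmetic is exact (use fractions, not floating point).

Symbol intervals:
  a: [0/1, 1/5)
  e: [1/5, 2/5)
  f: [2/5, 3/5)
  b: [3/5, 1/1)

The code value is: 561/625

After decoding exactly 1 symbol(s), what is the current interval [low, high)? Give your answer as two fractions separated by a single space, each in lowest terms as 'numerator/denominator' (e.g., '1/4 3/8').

Step 1: interval [0/1, 1/1), width = 1/1 - 0/1 = 1/1
  'a': [0/1 + 1/1*0/1, 0/1 + 1/1*1/5) = [0/1, 1/5)
  'e': [0/1 + 1/1*1/5, 0/1 + 1/1*2/5) = [1/5, 2/5)
  'f': [0/1 + 1/1*2/5, 0/1 + 1/1*3/5) = [2/5, 3/5)
  'b': [0/1 + 1/1*3/5, 0/1 + 1/1*1/1) = [3/5, 1/1) <- contains code 561/625
  emit 'b', narrow to [3/5, 1/1)

Answer: 3/5 1/1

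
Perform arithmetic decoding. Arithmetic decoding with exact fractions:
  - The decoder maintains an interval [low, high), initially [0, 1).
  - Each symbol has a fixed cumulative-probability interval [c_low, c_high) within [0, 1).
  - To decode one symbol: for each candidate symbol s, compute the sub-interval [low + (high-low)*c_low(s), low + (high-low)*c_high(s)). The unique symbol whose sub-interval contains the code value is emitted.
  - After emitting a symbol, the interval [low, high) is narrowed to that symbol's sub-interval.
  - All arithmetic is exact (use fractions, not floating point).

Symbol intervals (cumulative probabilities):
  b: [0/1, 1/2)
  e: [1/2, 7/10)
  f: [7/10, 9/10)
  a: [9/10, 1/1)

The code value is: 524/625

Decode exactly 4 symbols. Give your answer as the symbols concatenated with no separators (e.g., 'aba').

Answer: feae

Derivation:
Step 1: interval [0/1, 1/1), width = 1/1 - 0/1 = 1/1
  'b': [0/1 + 1/1*0/1, 0/1 + 1/1*1/2) = [0/1, 1/2)
  'e': [0/1 + 1/1*1/2, 0/1 + 1/1*7/10) = [1/2, 7/10)
  'f': [0/1 + 1/1*7/10, 0/1 + 1/1*9/10) = [7/10, 9/10) <- contains code 524/625
  'a': [0/1 + 1/1*9/10, 0/1 + 1/1*1/1) = [9/10, 1/1)
  emit 'f', narrow to [7/10, 9/10)
Step 2: interval [7/10, 9/10), width = 9/10 - 7/10 = 1/5
  'b': [7/10 + 1/5*0/1, 7/10 + 1/5*1/2) = [7/10, 4/5)
  'e': [7/10 + 1/5*1/2, 7/10 + 1/5*7/10) = [4/5, 21/25) <- contains code 524/625
  'f': [7/10 + 1/5*7/10, 7/10 + 1/5*9/10) = [21/25, 22/25)
  'a': [7/10 + 1/5*9/10, 7/10 + 1/5*1/1) = [22/25, 9/10)
  emit 'e', narrow to [4/5, 21/25)
Step 3: interval [4/5, 21/25), width = 21/25 - 4/5 = 1/25
  'b': [4/5 + 1/25*0/1, 4/5 + 1/25*1/2) = [4/5, 41/50)
  'e': [4/5 + 1/25*1/2, 4/5 + 1/25*7/10) = [41/50, 207/250)
  'f': [4/5 + 1/25*7/10, 4/5 + 1/25*9/10) = [207/250, 209/250)
  'a': [4/5 + 1/25*9/10, 4/5 + 1/25*1/1) = [209/250, 21/25) <- contains code 524/625
  emit 'a', narrow to [209/250, 21/25)
Step 4: interval [209/250, 21/25), width = 21/25 - 209/250 = 1/250
  'b': [209/250 + 1/250*0/1, 209/250 + 1/250*1/2) = [209/250, 419/500)
  'e': [209/250 + 1/250*1/2, 209/250 + 1/250*7/10) = [419/500, 2097/2500) <- contains code 524/625
  'f': [209/250 + 1/250*7/10, 209/250 + 1/250*9/10) = [2097/2500, 2099/2500)
  'a': [209/250 + 1/250*9/10, 209/250 + 1/250*1/1) = [2099/2500, 21/25)
  emit 'e', narrow to [419/500, 2097/2500)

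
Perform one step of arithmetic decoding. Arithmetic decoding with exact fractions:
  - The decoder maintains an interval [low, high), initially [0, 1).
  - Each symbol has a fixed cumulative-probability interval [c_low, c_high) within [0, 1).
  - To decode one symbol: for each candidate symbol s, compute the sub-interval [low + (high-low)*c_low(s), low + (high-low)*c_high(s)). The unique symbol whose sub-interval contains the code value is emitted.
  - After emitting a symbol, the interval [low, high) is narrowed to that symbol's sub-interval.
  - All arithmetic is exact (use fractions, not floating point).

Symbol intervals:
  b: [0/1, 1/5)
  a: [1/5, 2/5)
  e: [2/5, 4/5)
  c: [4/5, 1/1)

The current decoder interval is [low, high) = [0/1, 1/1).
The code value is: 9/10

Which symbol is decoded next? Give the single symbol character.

Answer: c

Derivation:
Interval width = high − low = 1/1 − 0/1 = 1/1
Scaled code = (code − low) / width = (9/10 − 0/1) / 1/1 = 9/10
  b: [0/1, 1/5) 
  a: [1/5, 2/5) 
  e: [2/5, 4/5) 
  c: [4/5, 1/1) ← scaled code falls here ✓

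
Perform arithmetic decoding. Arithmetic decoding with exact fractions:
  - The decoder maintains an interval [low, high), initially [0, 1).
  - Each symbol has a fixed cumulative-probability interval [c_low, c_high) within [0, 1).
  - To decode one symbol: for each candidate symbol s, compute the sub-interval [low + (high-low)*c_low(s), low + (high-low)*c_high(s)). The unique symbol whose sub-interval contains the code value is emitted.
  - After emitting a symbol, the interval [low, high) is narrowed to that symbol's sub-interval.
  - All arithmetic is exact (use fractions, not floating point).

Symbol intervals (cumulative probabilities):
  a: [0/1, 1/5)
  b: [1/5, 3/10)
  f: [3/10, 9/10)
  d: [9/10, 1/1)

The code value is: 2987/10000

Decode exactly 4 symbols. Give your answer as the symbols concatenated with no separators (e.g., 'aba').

Answer: bdfd

Derivation:
Step 1: interval [0/1, 1/1), width = 1/1 - 0/1 = 1/1
  'a': [0/1 + 1/1*0/1, 0/1 + 1/1*1/5) = [0/1, 1/5)
  'b': [0/1 + 1/1*1/5, 0/1 + 1/1*3/10) = [1/5, 3/10) <- contains code 2987/10000
  'f': [0/1 + 1/1*3/10, 0/1 + 1/1*9/10) = [3/10, 9/10)
  'd': [0/1 + 1/1*9/10, 0/1 + 1/1*1/1) = [9/10, 1/1)
  emit 'b', narrow to [1/5, 3/10)
Step 2: interval [1/5, 3/10), width = 3/10 - 1/5 = 1/10
  'a': [1/5 + 1/10*0/1, 1/5 + 1/10*1/5) = [1/5, 11/50)
  'b': [1/5 + 1/10*1/5, 1/5 + 1/10*3/10) = [11/50, 23/100)
  'f': [1/5 + 1/10*3/10, 1/5 + 1/10*9/10) = [23/100, 29/100)
  'd': [1/5 + 1/10*9/10, 1/5 + 1/10*1/1) = [29/100, 3/10) <- contains code 2987/10000
  emit 'd', narrow to [29/100, 3/10)
Step 3: interval [29/100, 3/10), width = 3/10 - 29/100 = 1/100
  'a': [29/100 + 1/100*0/1, 29/100 + 1/100*1/5) = [29/100, 73/250)
  'b': [29/100 + 1/100*1/5, 29/100 + 1/100*3/10) = [73/250, 293/1000)
  'f': [29/100 + 1/100*3/10, 29/100 + 1/100*9/10) = [293/1000, 299/1000) <- contains code 2987/10000
  'd': [29/100 + 1/100*9/10, 29/100 + 1/100*1/1) = [299/1000, 3/10)
  emit 'f', narrow to [293/1000, 299/1000)
Step 4: interval [293/1000, 299/1000), width = 299/1000 - 293/1000 = 3/500
  'a': [293/1000 + 3/500*0/1, 293/1000 + 3/500*1/5) = [293/1000, 1471/5000)
  'b': [293/1000 + 3/500*1/5, 293/1000 + 3/500*3/10) = [1471/5000, 737/2500)
  'f': [293/1000 + 3/500*3/10, 293/1000 + 3/500*9/10) = [737/2500, 373/1250)
  'd': [293/1000 + 3/500*9/10, 293/1000 + 3/500*1/1) = [373/1250, 299/1000) <- contains code 2987/10000
  emit 'd', narrow to [373/1250, 299/1000)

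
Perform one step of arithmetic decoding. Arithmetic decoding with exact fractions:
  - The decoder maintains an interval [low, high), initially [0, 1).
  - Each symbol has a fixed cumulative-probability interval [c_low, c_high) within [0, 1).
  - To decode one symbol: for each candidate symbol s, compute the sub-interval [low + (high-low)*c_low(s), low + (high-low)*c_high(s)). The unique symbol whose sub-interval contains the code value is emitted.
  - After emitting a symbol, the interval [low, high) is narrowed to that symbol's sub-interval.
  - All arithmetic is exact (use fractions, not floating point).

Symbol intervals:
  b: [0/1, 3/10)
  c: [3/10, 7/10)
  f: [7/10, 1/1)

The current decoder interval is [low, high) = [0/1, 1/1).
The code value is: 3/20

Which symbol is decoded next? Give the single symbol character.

Interval width = high − low = 1/1 − 0/1 = 1/1
Scaled code = (code − low) / width = (3/20 − 0/1) / 1/1 = 3/20
  b: [0/1, 3/10) ← scaled code falls here ✓
  c: [3/10, 7/10) 
  f: [7/10, 1/1) 

Answer: b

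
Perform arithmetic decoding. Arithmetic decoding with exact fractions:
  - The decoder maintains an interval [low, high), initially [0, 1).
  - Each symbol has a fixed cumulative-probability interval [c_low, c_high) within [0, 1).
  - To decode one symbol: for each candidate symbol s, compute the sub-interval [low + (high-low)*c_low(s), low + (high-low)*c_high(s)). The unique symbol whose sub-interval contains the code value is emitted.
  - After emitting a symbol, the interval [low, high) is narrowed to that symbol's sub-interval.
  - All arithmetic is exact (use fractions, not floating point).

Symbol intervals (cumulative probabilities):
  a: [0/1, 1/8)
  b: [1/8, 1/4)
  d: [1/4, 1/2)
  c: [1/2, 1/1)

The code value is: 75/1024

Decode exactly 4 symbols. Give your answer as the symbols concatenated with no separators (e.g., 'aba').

Answer: acbd

Derivation:
Step 1: interval [0/1, 1/1), width = 1/1 - 0/1 = 1/1
  'a': [0/1 + 1/1*0/1, 0/1 + 1/1*1/8) = [0/1, 1/8) <- contains code 75/1024
  'b': [0/1 + 1/1*1/8, 0/1 + 1/1*1/4) = [1/8, 1/4)
  'd': [0/1 + 1/1*1/4, 0/1 + 1/1*1/2) = [1/4, 1/2)
  'c': [0/1 + 1/1*1/2, 0/1 + 1/1*1/1) = [1/2, 1/1)
  emit 'a', narrow to [0/1, 1/8)
Step 2: interval [0/1, 1/8), width = 1/8 - 0/1 = 1/8
  'a': [0/1 + 1/8*0/1, 0/1 + 1/8*1/8) = [0/1, 1/64)
  'b': [0/1 + 1/8*1/8, 0/1 + 1/8*1/4) = [1/64, 1/32)
  'd': [0/1 + 1/8*1/4, 0/1 + 1/8*1/2) = [1/32, 1/16)
  'c': [0/1 + 1/8*1/2, 0/1 + 1/8*1/1) = [1/16, 1/8) <- contains code 75/1024
  emit 'c', narrow to [1/16, 1/8)
Step 3: interval [1/16, 1/8), width = 1/8 - 1/16 = 1/16
  'a': [1/16 + 1/16*0/1, 1/16 + 1/16*1/8) = [1/16, 9/128)
  'b': [1/16 + 1/16*1/8, 1/16 + 1/16*1/4) = [9/128, 5/64) <- contains code 75/1024
  'd': [1/16 + 1/16*1/4, 1/16 + 1/16*1/2) = [5/64, 3/32)
  'c': [1/16 + 1/16*1/2, 1/16 + 1/16*1/1) = [3/32, 1/8)
  emit 'b', narrow to [9/128, 5/64)
Step 4: interval [9/128, 5/64), width = 5/64 - 9/128 = 1/128
  'a': [9/128 + 1/128*0/1, 9/128 + 1/128*1/8) = [9/128, 73/1024)
  'b': [9/128 + 1/128*1/8, 9/128 + 1/128*1/4) = [73/1024, 37/512)
  'd': [9/128 + 1/128*1/4, 9/128 + 1/128*1/2) = [37/512, 19/256) <- contains code 75/1024
  'c': [9/128 + 1/128*1/2, 9/128 + 1/128*1/1) = [19/256, 5/64)
  emit 'd', narrow to [37/512, 19/256)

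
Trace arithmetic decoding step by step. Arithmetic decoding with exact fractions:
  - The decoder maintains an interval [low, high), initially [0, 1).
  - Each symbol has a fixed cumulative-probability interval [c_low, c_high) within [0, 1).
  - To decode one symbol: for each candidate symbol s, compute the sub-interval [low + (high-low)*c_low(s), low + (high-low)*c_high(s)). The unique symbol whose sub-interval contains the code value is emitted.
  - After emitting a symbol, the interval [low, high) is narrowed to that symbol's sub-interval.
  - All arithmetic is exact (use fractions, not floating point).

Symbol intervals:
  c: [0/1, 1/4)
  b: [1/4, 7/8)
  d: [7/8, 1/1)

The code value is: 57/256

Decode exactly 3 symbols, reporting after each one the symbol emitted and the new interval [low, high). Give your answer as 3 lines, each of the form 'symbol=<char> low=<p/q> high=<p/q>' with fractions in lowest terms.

Answer: symbol=c low=0/1 high=1/4
symbol=d low=7/32 high=1/4
symbol=c low=7/32 high=29/128

Derivation:
Step 1: interval [0/1, 1/1), width = 1/1 - 0/1 = 1/1
  'c': [0/1 + 1/1*0/1, 0/1 + 1/1*1/4) = [0/1, 1/4) <- contains code 57/256
  'b': [0/1 + 1/1*1/4, 0/1 + 1/1*7/8) = [1/4, 7/8)
  'd': [0/1 + 1/1*7/8, 0/1 + 1/1*1/1) = [7/8, 1/1)
  emit 'c', narrow to [0/1, 1/4)
Step 2: interval [0/1, 1/4), width = 1/4 - 0/1 = 1/4
  'c': [0/1 + 1/4*0/1, 0/1 + 1/4*1/4) = [0/1, 1/16)
  'b': [0/1 + 1/4*1/4, 0/1 + 1/4*7/8) = [1/16, 7/32)
  'd': [0/1 + 1/4*7/8, 0/1 + 1/4*1/1) = [7/32, 1/4) <- contains code 57/256
  emit 'd', narrow to [7/32, 1/4)
Step 3: interval [7/32, 1/4), width = 1/4 - 7/32 = 1/32
  'c': [7/32 + 1/32*0/1, 7/32 + 1/32*1/4) = [7/32, 29/128) <- contains code 57/256
  'b': [7/32 + 1/32*1/4, 7/32 + 1/32*7/8) = [29/128, 63/256)
  'd': [7/32 + 1/32*7/8, 7/32 + 1/32*1/1) = [63/256, 1/4)
  emit 'c', narrow to [7/32, 29/128)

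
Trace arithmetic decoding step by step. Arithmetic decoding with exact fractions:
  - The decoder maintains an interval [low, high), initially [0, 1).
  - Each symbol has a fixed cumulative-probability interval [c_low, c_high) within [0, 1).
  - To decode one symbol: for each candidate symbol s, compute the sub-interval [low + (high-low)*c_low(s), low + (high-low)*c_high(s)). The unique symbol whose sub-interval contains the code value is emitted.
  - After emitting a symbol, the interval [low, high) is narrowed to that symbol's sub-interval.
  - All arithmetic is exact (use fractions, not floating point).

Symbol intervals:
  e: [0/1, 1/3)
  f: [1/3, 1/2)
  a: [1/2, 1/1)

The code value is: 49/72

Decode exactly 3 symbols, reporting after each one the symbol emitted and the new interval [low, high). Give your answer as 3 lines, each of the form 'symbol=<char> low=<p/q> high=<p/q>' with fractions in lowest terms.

Step 1: interval [0/1, 1/1), width = 1/1 - 0/1 = 1/1
  'e': [0/1 + 1/1*0/1, 0/1 + 1/1*1/3) = [0/1, 1/3)
  'f': [0/1 + 1/1*1/3, 0/1 + 1/1*1/2) = [1/3, 1/2)
  'a': [0/1 + 1/1*1/2, 0/1 + 1/1*1/1) = [1/2, 1/1) <- contains code 49/72
  emit 'a', narrow to [1/2, 1/1)
Step 2: interval [1/2, 1/1), width = 1/1 - 1/2 = 1/2
  'e': [1/2 + 1/2*0/1, 1/2 + 1/2*1/3) = [1/2, 2/3)
  'f': [1/2 + 1/2*1/3, 1/2 + 1/2*1/2) = [2/3, 3/4) <- contains code 49/72
  'a': [1/2 + 1/2*1/2, 1/2 + 1/2*1/1) = [3/4, 1/1)
  emit 'f', narrow to [2/3, 3/4)
Step 3: interval [2/3, 3/4), width = 3/4 - 2/3 = 1/12
  'e': [2/3 + 1/12*0/1, 2/3 + 1/12*1/3) = [2/3, 25/36) <- contains code 49/72
  'f': [2/3 + 1/12*1/3, 2/3 + 1/12*1/2) = [25/36, 17/24)
  'a': [2/3 + 1/12*1/2, 2/3 + 1/12*1/1) = [17/24, 3/4)
  emit 'e', narrow to [2/3, 25/36)

Answer: symbol=a low=1/2 high=1/1
symbol=f low=2/3 high=3/4
symbol=e low=2/3 high=25/36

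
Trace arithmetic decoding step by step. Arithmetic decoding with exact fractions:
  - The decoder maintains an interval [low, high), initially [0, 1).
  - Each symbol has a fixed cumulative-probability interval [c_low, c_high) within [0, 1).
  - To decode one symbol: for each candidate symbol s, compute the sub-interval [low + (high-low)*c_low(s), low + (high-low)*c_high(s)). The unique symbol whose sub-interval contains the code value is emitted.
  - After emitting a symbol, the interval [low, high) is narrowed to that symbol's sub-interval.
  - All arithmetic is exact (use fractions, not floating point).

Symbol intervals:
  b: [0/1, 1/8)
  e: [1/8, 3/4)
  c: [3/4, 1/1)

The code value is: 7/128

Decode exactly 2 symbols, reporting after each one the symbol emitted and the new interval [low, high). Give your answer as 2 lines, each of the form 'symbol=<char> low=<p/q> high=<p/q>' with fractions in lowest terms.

Answer: symbol=b low=0/1 high=1/8
symbol=e low=1/64 high=3/32

Derivation:
Step 1: interval [0/1, 1/1), width = 1/1 - 0/1 = 1/1
  'b': [0/1 + 1/1*0/1, 0/1 + 1/1*1/8) = [0/1, 1/8) <- contains code 7/128
  'e': [0/1 + 1/1*1/8, 0/1 + 1/1*3/4) = [1/8, 3/4)
  'c': [0/1 + 1/1*3/4, 0/1 + 1/1*1/1) = [3/4, 1/1)
  emit 'b', narrow to [0/1, 1/8)
Step 2: interval [0/1, 1/8), width = 1/8 - 0/1 = 1/8
  'b': [0/1 + 1/8*0/1, 0/1 + 1/8*1/8) = [0/1, 1/64)
  'e': [0/1 + 1/8*1/8, 0/1 + 1/8*3/4) = [1/64, 3/32) <- contains code 7/128
  'c': [0/1 + 1/8*3/4, 0/1 + 1/8*1/1) = [3/32, 1/8)
  emit 'e', narrow to [1/64, 3/32)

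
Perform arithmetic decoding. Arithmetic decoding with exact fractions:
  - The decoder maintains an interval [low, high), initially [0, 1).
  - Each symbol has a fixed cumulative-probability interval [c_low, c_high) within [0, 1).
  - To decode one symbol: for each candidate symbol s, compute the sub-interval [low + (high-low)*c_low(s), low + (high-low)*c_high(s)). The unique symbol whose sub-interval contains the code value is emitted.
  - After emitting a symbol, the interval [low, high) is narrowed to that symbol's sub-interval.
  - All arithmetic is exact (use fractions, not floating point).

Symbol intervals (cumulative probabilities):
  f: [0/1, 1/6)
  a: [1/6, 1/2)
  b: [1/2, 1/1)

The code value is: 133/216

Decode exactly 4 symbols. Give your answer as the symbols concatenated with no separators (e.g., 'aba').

Answer: baaf

Derivation:
Step 1: interval [0/1, 1/1), width = 1/1 - 0/1 = 1/1
  'f': [0/1 + 1/1*0/1, 0/1 + 1/1*1/6) = [0/1, 1/6)
  'a': [0/1 + 1/1*1/6, 0/1 + 1/1*1/2) = [1/6, 1/2)
  'b': [0/1 + 1/1*1/2, 0/1 + 1/1*1/1) = [1/2, 1/1) <- contains code 133/216
  emit 'b', narrow to [1/2, 1/1)
Step 2: interval [1/2, 1/1), width = 1/1 - 1/2 = 1/2
  'f': [1/2 + 1/2*0/1, 1/2 + 1/2*1/6) = [1/2, 7/12)
  'a': [1/2 + 1/2*1/6, 1/2 + 1/2*1/2) = [7/12, 3/4) <- contains code 133/216
  'b': [1/2 + 1/2*1/2, 1/2 + 1/2*1/1) = [3/4, 1/1)
  emit 'a', narrow to [7/12, 3/4)
Step 3: interval [7/12, 3/4), width = 3/4 - 7/12 = 1/6
  'f': [7/12 + 1/6*0/1, 7/12 + 1/6*1/6) = [7/12, 11/18)
  'a': [7/12 + 1/6*1/6, 7/12 + 1/6*1/2) = [11/18, 2/3) <- contains code 133/216
  'b': [7/12 + 1/6*1/2, 7/12 + 1/6*1/1) = [2/3, 3/4)
  emit 'a', narrow to [11/18, 2/3)
Step 4: interval [11/18, 2/3), width = 2/3 - 11/18 = 1/18
  'f': [11/18 + 1/18*0/1, 11/18 + 1/18*1/6) = [11/18, 67/108) <- contains code 133/216
  'a': [11/18 + 1/18*1/6, 11/18 + 1/18*1/2) = [67/108, 23/36)
  'b': [11/18 + 1/18*1/2, 11/18 + 1/18*1/1) = [23/36, 2/3)
  emit 'f', narrow to [11/18, 67/108)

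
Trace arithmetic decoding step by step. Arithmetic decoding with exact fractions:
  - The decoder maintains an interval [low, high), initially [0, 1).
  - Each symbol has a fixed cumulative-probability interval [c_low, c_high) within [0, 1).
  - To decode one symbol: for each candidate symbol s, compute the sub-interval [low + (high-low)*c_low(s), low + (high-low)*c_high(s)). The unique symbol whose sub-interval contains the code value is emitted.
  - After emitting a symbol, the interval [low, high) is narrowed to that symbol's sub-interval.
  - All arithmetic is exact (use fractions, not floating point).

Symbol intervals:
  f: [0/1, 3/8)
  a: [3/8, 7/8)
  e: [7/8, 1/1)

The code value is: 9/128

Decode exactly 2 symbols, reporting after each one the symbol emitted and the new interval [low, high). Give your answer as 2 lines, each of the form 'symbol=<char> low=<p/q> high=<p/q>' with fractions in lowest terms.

Step 1: interval [0/1, 1/1), width = 1/1 - 0/1 = 1/1
  'f': [0/1 + 1/1*0/1, 0/1 + 1/1*3/8) = [0/1, 3/8) <- contains code 9/128
  'a': [0/1 + 1/1*3/8, 0/1 + 1/1*7/8) = [3/8, 7/8)
  'e': [0/1 + 1/1*7/8, 0/1 + 1/1*1/1) = [7/8, 1/1)
  emit 'f', narrow to [0/1, 3/8)
Step 2: interval [0/1, 3/8), width = 3/8 - 0/1 = 3/8
  'f': [0/1 + 3/8*0/1, 0/1 + 3/8*3/8) = [0/1, 9/64) <- contains code 9/128
  'a': [0/1 + 3/8*3/8, 0/1 + 3/8*7/8) = [9/64, 21/64)
  'e': [0/1 + 3/8*7/8, 0/1 + 3/8*1/1) = [21/64, 3/8)
  emit 'f', narrow to [0/1, 9/64)

Answer: symbol=f low=0/1 high=3/8
symbol=f low=0/1 high=9/64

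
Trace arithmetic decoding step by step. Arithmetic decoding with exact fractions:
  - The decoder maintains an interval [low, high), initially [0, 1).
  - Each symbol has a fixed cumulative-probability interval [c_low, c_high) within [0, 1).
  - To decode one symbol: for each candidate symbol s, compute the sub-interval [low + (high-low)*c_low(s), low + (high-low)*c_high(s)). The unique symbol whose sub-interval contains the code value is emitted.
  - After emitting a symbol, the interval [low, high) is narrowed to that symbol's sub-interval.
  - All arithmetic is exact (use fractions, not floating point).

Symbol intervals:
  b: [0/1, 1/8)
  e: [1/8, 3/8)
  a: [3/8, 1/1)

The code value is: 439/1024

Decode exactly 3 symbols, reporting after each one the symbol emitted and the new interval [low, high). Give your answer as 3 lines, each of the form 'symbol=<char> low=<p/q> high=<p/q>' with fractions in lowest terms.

Step 1: interval [0/1, 1/1), width = 1/1 - 0/1 = 1/1
  'b': [0/1 + 1/1*0/1, 0/1 + 1/1*1/8) = [0/1, 1/8)
  'e': [0/1 + 1/1*1/8, 0/1 + 1/1*3/8) = [1/8, 3/8)
  'a': [0/1 + 1/1*3/8, 0/1 + 1/1*1/1) = [3/8, 1/1) <- contains code 439/1024
  emit 'a', narrow to [3/8, 1/1)
Step 2: interval [3/8, 1/1), width = 1/1 - 3/8 = 5/8
  'b': [3/8 + 5/8*0/1, 3/8 + 5/8*1/8) = [3/8, 29/64) <- contains code 439/1024
  'e': [3/8 + 5/8*1/8, 3/8 + 5/8*3/8) = [29/64, 39/64)
  'a': [3/8 + 5/8*3/8, 3/8 + 5/8*1/1) = [39/64, 1/1)
  emit 'b', narrow to [3/8, 29/64)
Step 3: interval [3/8, 29/64), width = 29/64 - 3/8 = 5/64
  'b': [3/8 + 5/64*0/1, 3/8 + 5/64*1/8) = [3/8, 197/512)
  'e': [3/8 + 5/64*1/8, 3/8 + 5/64*3/8) = [197/512, 207/512)
  'a': [3/8 + 5/64*3/8, 3/8 + 5/64*1/1) = [207/512, 29/64) <- contains code 439/1024
  emit 'a', narrow to [207/512, 29/64)

Answer: symbol=a low=3/8 high=1/1
symbol=b low=3/8 high=29/64
symbol=a low=207/512 high=29/64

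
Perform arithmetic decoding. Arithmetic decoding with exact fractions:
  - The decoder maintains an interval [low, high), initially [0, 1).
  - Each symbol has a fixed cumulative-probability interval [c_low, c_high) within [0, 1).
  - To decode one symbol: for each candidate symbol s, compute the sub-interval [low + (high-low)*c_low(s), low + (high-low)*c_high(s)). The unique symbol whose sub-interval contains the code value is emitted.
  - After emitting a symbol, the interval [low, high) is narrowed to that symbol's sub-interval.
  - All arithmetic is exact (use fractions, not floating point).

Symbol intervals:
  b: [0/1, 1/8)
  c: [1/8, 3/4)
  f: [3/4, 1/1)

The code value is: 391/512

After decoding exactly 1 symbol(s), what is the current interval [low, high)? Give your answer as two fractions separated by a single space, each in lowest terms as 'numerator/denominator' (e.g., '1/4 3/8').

Step 1: interval [0/1, 1/1), width = 1/1 - 0/1 = 1/1
  'b': [0/1 + 1/1*0/1, 0/1 + 1/1*1/8) = [0/1, 1/8)
  'c': [0/1 + 1/1*1/8, 0/1 + 1/1*3/4) = [1/8, 3/4)
  'f': [0/1 + 1/1*3/4, 0/1 + 1/1*1/1) = [3/4, 1/1) <- contains code 391/512
  emit 'f', narrow to [3/4, 1/1)

Answer: 3/4 1/1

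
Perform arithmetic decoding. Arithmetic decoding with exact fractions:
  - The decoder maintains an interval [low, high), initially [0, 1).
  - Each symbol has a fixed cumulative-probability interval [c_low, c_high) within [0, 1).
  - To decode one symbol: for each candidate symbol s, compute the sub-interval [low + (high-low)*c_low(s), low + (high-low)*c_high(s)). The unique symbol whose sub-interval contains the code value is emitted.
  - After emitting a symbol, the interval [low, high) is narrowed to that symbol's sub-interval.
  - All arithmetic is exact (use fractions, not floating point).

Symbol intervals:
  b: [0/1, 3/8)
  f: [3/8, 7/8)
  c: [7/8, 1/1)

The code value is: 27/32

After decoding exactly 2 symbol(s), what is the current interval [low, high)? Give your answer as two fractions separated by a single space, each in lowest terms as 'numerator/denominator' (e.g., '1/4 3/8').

Step 1: interval [0/1, 1/1), width = 1/1 - 0/1 = 1/1
  'b': [0/1 + 1/1*0/1, 0/1 + 1/1*3/8) = [0/1, 3/8)
  'f': [0/1 + 1/1*3/8, 0/1 + 1/1*7/8) = [3/8, 7/8) <- contains code 27/32
  'c': [0/1 + 1/1*7/8, 0/1 + 1/1*1/1) = [7/8, 1/1)
  emit 'f', narrow to [3/8, 7/8)
Step 2: interval [3/8, 7/8), width = 7/8 - 3/8 = 1/2
  'b': [3/8 + 1/2*0/1, 3/8 + 1/2*3/8) = [3/8, 9/16)
  'f': [3/8 + 1/2*3/8, 3/8 + 1/2*7/8) = [9/16, 13/16)
  'c': [3/8 + 1/2*7/8, 3/8 + 1/2*1/1) = [13/16, 7/8) <- contains code 27/32
  emit 'c', narrow to [13/16, 7/8)

Answer: 13/16 7/8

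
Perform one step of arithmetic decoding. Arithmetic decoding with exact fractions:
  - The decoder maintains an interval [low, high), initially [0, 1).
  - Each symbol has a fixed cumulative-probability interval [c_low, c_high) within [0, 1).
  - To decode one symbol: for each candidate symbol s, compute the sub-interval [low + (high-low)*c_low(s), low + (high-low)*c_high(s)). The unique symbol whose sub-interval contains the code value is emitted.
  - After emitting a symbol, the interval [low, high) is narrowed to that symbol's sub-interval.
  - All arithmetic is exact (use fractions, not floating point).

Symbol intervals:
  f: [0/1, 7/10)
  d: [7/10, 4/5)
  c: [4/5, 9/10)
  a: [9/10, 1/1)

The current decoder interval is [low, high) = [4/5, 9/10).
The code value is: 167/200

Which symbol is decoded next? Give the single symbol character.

Answer: f

Derivation:
Interval width = high − low = 9/10 − 4/5 = 1/10
Scaled code = (code − low) / width = (167/200 − 4/5) / 1/10 = 7/20
  f: [0/1, 7/10) ← scaled code falls here ✓
  d: [7/10, 4/5) 
  c: [4/5, 9/10) 
  a: [9/10, 1/1) 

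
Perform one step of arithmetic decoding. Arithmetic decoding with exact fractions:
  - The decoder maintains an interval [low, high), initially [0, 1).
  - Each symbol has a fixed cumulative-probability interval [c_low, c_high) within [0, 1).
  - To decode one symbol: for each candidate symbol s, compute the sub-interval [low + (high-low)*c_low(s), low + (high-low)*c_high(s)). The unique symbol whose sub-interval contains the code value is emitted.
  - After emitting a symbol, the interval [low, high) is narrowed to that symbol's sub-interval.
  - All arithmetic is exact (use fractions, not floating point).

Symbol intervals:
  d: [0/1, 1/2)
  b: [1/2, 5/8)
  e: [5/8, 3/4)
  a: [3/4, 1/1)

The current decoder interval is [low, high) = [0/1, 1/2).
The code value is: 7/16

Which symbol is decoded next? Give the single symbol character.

Interval width = high − low = 1/2 − 0/1 = 1/2
Scaled code = (code − low) / width = (7/16 − 0/1) / 1/2 = 7/8
  d: [0/1, 1/2) 
  b: [1/2, 5/8) 
  e: [5/8, 3/4) 
  a: [3/4, 1/1) ← scaled code falls here ✓

Answer: a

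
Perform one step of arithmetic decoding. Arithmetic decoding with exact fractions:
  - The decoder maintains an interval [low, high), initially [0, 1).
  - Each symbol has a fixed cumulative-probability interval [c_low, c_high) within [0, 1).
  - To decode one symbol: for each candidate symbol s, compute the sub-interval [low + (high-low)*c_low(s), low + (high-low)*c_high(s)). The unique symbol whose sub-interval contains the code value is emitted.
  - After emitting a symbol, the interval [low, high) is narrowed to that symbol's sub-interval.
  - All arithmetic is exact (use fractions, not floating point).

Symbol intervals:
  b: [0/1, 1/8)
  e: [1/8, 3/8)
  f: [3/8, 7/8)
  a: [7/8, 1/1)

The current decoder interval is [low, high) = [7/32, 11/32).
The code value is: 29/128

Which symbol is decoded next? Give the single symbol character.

Answer: b

Derivation:
Interval width = high − low = 11/32 − 7/32 = 1/8
Scaled code = (code − low) / width = (29/128 − 7/32) / 1/8 = 1/16
  b: [0/1, 1/8) ← scaled code falls here ✓
  e: [1/8, 3/8) 
  f: [3/8, 7/8) 
  a: [7/8, 1/1) 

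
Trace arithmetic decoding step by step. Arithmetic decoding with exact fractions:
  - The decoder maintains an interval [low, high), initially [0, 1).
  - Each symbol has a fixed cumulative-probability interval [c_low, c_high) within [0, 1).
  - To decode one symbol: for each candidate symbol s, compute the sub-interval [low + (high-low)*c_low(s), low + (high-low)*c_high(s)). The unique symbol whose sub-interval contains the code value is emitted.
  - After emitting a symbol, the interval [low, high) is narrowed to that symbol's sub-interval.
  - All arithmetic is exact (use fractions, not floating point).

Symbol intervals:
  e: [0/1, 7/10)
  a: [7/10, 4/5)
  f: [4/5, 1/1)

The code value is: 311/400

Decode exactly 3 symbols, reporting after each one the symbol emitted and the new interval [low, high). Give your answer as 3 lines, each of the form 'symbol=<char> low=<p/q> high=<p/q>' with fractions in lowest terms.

Answer: symbol=a low=7/10 high=4/5
symbol=a low=77/100 high=39/50
symbol=a low=777/1000 high=389/500

Derivation:
Step 1: interval [0/1, 1/1), width = 1/1 - 0/1 = 1/1
  'e': [0/1 + 1/1*0/1, 0/1 + 1/1*7/10) = [0/1, 7/10)
  'a': [0/1 + 1/1*7/10, 0/1 + 1/1*4/5) = [7/10, 4/5) <- contains code 311/400
  'f': [0/1 + 1/1*4/5, 0/1 + 1/1*1/1) = [4/5, 1/1)
  emit 'a', narrow to [7/10, 4/5)
Step 2: interval [7/10, 4/5), width = 4/5 - 7/10 = 1/10
  'e': [7/10 + 1/10*0/1, 7/10 + 1/10*7/10) = [7/10, 77/100)
  'a': [7/10 + 1/10*7/10, 7/10 + 1/10*4/5) = [77/100, 39/50) <- contains code 311/400
  'f': [7/10 + 1/10*4/5, 7/10 + 1/10*1/1) = [39/50, 4/5)
  emit 'a', narrow to [77/100, 39/50)
Step 3: interval [77/100, 39/50), width = 39/50 - 77/100 = 1/100
  'e': [77/100 + 1/100*0/1, 77/100 + 1/100*7/10) = [77/100, 777/1000)
  'a': [77/100 + 1/100*7/10, 77/100 + 1/100*4/5) = [777/1000, 389/500) <- contains code 311/400
  'f': [77/100 + 1/100*4/5, 77/100 + 1/100*1/1) = [389/500, 39/50)
  emit 'a', narrow to [777/1000, 389/500)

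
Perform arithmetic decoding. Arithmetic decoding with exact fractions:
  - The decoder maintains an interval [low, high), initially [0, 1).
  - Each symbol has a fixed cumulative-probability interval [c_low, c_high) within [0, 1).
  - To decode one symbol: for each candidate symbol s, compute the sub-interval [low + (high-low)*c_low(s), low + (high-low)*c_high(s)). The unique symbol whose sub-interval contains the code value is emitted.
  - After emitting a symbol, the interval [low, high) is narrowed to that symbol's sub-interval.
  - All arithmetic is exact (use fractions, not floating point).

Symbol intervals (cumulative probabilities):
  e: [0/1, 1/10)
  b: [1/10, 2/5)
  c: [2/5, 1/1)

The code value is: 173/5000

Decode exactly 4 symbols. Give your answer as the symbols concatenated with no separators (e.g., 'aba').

Answer: ebcc

Derivation:
Step 1: interval [0/1, 1/1), width = 1/1 - 0/1 = 1/1
  'e': [0/1 + 1/1*0/1, 0/1 + 1/1*1/10) = [0/1, 1/10) <- contains code 173/5000
  'b': [0/1 + 1/1*1/10, 0/1 + 1/1*2/5) = [1/10, 2/5)
  'c': [0/1 + 1/1*2/5, 0/1 + 1/1*1/1) = [2/5, 1/1)
  emit 'e', narrow to [0/1, 1/10)
Step 2: interval [0/1, 1/10), width = 1/10 - 0/1 = 1/10
  'e': [0/1 + 1/10*0/1, 0/1 + 1/10*1/10) = [0/1, 1/100)
  'b': [0/1 + 1/10*1/10, 0/1 + 1/10*2/5) = [1/100, 1/25) <- contains code 173/5000
  'c': [0/1 + 1/10*2/5, 0/1 + 1/10*1/1) = [1/25, 1/10)
  emit 'b', narrow to [1/100, 1/25)
Step 3: interval [1/100, 1/25), width = 1/25 - 1/100 = 3/100
  'e': [1/100 + 3/100*0/1, 1/100 + 3/100*1/10) = [1/100, 13/1000)
  'b': [1/100 + 3/100*1/10, 1/100 + 3/100*2/5) = [13/1000, 11/500)
  'c': [1/100 + 3/100*2/5, 1/100 + 3/100*1/1) = [11/500, 1/25) <- contains code 173/5000
  emit 'c', narrow to [11/500, 1/25)
Step 4: interval [11/500, 1/25), width = 1/25 - 11/500 = 9/500
  'e': [11/500 + 9/500*0/1, 11/500 + 9/500*1/10) = [11/500, 119/5000)
  'b': [11/500 + 9/500*1/10, 11/500 + 9/500*2/5) = [119/5000, 73/2500)
  'c': [11/500 + 9/500*2/5, 11/500 + 9/500*1/1) = [73/2500, 1/25) <- contains code 173/5000
  emit 'c', narrow to [73/2500, 1/25)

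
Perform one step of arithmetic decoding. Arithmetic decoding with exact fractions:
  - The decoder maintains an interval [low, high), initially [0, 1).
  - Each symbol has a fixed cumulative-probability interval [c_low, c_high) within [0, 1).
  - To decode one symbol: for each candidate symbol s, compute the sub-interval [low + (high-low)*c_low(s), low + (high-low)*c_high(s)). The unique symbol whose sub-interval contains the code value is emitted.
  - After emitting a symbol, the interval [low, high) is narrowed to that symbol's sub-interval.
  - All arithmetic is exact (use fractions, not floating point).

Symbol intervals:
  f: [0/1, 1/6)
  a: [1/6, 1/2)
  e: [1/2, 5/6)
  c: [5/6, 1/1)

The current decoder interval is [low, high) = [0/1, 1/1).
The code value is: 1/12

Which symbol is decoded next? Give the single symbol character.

Interval width = high − low = 1/1 − 0/1 = 1/1
Scaled code = (code − low) / width = (1/12 − 0/1) / 1/1 = 1/12
  f: [0/1, 1/6) ← scaled code falls here ✓
  a: [1/6, 1/2) 
  e: [1/2, 5/6) 
  c: [5/6, 1/1) 

Answer: f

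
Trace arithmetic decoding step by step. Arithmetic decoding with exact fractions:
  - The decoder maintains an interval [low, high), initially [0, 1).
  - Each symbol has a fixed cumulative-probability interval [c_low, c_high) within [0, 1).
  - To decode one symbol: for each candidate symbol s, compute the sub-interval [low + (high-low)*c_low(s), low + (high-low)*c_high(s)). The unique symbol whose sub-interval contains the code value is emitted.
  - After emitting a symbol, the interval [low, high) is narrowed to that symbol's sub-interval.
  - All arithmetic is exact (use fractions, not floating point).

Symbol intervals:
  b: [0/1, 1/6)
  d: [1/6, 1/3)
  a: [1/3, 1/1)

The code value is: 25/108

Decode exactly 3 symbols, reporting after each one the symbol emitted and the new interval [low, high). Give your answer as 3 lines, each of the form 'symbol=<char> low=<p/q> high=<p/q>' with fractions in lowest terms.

Step 1: interval [0/1, 1/1), width = 1/1 - 0/1 = 1/1
  'b': [0/1 + 1/1*0/1, 0/1 + 1/1*1/6) = [0/1, 1/6)
  'd': [0/1 + 1/1*1/6, 0/1 + 1/1*1/3) = [1/6, 1/3) <- contains code 25/108
  'a': [0/1 + 1/1*1/3, 0/1 + 1/1*1/1) = [1/3, 1/1)
  emit 'd', narrow to [1/6, 1/3)
Step 2: interval [1/6, 1/3), width = 1/3 - 1/6 = 1/6
  'b': [1/6 + 1/6*0/1, 1/6 + 1/6*1/6) = [1/6, 7/36)
  'd': [1/6 + 1/6*1/6, 1/6 + 1/6*1/3) = [7/36, 2/9)
  'a': [1/6 + 1/6*1/3, 1/6 + 1/6*1/1) = [2/9, 1/3) <- contains code 25/108
  emit 'a', narrow to [2/9, 1/3)
Step 3: interval [2/9, 1/3), width = 1/3 - 2/9 = 1/9
  'b': [2/9 + 1/9*0/1, 2/9 + 1/9*1/6) = [2/9, 13/54) <- contains code 25/108
  'd': [2/9 + 1/9*1/6, 2/9 + 1/9*1/3) = [13/54, 7/27)
  'a': [2/9 + 1/9*1/3, 2/9 + 1/9*1/1) = [7/27, 1/3)
  emit 'b', narrow to [2/9, 13/54)

Answer: symbol=d low=1/6 high=1/3
symbol=a low=2/9 high=1/3
symbol=b low=2/9 high=13/54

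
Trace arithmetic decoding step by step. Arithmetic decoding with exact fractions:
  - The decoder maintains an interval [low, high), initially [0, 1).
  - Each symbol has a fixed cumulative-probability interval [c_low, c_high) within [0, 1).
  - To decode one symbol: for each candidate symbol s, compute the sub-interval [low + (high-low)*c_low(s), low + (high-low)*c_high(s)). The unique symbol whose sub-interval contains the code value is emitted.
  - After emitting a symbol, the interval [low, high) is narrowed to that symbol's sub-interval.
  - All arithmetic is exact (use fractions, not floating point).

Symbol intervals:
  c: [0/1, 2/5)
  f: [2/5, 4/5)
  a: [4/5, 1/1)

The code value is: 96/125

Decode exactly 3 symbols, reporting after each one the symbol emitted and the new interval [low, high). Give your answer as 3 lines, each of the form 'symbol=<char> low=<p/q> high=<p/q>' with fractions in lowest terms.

Step 1: interval [0/1, 1/1), width = 1/1 - 0/1 = 1/1
  'c': [0/1 + 1/1*0/1, 0/1 + 1/1*2/5) = [0/1, 2/5)
  'f': [0/1 + 1/1*2/5, 0/1 + 1/1*4/5) = [2/5, 4/5) <- contains code 96/125
  'a': [0/1 + 1/1*4/5, 0/1 + 1/1*1/1) = [4/5, 1/1)
  emit 'f', narrow to [2/5, 4/5)
Step 2: interval [2/5, 4/5), width = 4/5 - 2/5 = 2/5
  'c': [2/5 + 2/5*0/1, 2/5 + 2/5*2/5) = [2/5, 14/25)
  'f': [2/5 + 2/5*2/5, 2/5 + 2/5*4/5) = [14/25, 18/25)
  'a': [2/5 + 2/5*4/5, 2/5 + 2/5*1/1) = [18/25, 4/5) <- contains code 96/125
  emit 'a', narrow to [18/25, 4/5)
Step 3: interval [18/25, 4/5), width = 4/5 - 18/25 = 2/25
  'c': [18/25 + 2/25*0/1, 18/25 + 2/25*2/5) = [18/25, 94/125)
  'f': [18/25 + 2/25*2/5, 18/25 + 2/25*4/5) = [94/125, 98/125) <- contains code 96/125
  'a': [18/25 + 2/25*4/5, 18/25 + 2/25*1/1) = [98/125, 4/5)
  emit 'f', narrow to [94/125, 98/125)

Answer: symbol=f low=2/5 high=4/5
symbol=a low=18/25 high=4/5
symbol=f low=94/125 high=98/125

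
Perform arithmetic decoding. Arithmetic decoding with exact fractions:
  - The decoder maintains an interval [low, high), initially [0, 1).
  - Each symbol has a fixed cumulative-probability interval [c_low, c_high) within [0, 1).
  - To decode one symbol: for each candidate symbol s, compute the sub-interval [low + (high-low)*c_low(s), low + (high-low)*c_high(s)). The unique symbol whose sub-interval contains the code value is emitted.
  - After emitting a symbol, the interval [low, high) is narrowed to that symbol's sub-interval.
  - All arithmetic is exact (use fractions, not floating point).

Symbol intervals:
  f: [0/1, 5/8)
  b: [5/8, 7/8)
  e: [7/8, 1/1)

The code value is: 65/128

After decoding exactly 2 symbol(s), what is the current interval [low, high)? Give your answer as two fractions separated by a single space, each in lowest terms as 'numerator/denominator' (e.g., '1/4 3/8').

Step 1: interval [0/1, 1/1), width = 1/1 - 0/1 = 1/1
  'f': [0/1 + 1/1*0/1, 0/1 + 1/1*5/8) = [0/1, 5/8) <- contains code 65/128
  'b': [0/1 + 1/1*5/8, 0/1 + 1/1*7/8) = [5/8, 7/8)
  'e': [0/1 + 1/1*7/8, 0/1 + 1/1*1/1) = [7/8, 1/1)
  emit 'f', narrow to [0/1, 5/8)
Step 2: interval [0/1, 5/8), width = 5/8 - 0/1 = 5/8
  'f': [0/1 + 5/8*0/1, 0/1 + 5/8*5/8) = [0/1, 25/64)
  'b': [0/1 + 5/8*5/8, 0/1 + 5/8*7/8) = [25/64, 35/64) <- contains code 65/128
  'e': [0/1 + 5/8*7/8, 0/1 + 5/8*1/1) = [35/64, 5/8)
  emit 'b', narrow to [25/64, 35/64)

Answer: 25/64 35/64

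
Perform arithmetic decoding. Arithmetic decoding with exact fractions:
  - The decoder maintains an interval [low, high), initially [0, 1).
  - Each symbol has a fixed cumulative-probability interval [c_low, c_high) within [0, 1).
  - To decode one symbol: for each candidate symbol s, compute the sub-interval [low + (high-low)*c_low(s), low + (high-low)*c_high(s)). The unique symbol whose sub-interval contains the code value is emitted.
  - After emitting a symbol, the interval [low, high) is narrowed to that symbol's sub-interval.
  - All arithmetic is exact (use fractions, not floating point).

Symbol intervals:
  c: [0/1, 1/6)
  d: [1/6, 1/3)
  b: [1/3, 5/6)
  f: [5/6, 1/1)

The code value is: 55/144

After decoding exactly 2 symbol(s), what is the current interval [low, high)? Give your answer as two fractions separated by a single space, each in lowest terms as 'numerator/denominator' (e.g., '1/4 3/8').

Step 1: interval [0/1, 1/1), width = 1/1 - 0/1 = 1/1
  'c': [0/1 + 1/1*0/1, 0/1 + 1/1*1/6) = [0/1, 1/6)
  'd': [0/1 + 1/1*1/6, 0/1 + 1/1*1/3) = [1/6, 1/3)
  'b': [0/1 + 1/1*1/3, 0/1 + 1/1*5/6) = [1/3, 5/6) <- contains code 55/144
  'f': [0/1 + 1/1*5/6, 0/1 + 1/1*1/1) = [5/6, 1/1)
  emit 'b', narrow to [1/3, 5/6)
Step 2: interval [1/3, 5/6), width = 5/6 - 1/3 = 1/2
  'c': [1/3 + 1/2*0/1, 1/3 + 1/2*1/6) = [1/3, 5/12) <- contains code 55/144
  'd': [1/3 + 1/2*1/6, 1/3 + 1/2*1/3) = [5/12, 1/2)
  'b': [1/3 + 1/2*1/3, 1/3 + 1/2*5/6) = [1/2, 3/4)
  'f': [1/3 + 1/2*5/6, 1/3 + 1/2*1/1) = [3/4, 5/6)
  emit 'c', narrow to [1/3, 5/12)

Answer: 1/3 5/12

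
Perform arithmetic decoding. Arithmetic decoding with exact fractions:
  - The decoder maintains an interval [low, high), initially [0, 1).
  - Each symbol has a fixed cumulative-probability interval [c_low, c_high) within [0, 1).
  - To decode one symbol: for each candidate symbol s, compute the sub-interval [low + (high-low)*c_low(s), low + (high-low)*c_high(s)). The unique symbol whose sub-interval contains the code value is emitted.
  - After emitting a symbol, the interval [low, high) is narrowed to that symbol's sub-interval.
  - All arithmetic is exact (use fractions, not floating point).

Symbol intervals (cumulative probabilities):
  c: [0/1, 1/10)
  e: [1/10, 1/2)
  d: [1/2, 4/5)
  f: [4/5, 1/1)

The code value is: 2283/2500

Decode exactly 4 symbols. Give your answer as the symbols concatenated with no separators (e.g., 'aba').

Step 1: interval [0/1, 1/1), width = 1/1 - 0/1 = 1/1
  'c': [0/1 + 1/1*0/1, 0/1 + 1/1*1/10) = [0/1, 1/10)
  'e': [0/1 + 1/1*1/10, 0/1 + 1/1*1/2) = [1/10, 1/2)
  'd': [0/1 + 1/1*1/2, 0/1 + 1/1*4/5) = [1/2, 4/5)
  'f': [0/1 + 1/1*4/5, 0/1 + 1/1*1/1) = [4/5, 1/1) <- contains code 2283/2500
  emit 'f', narrow to [4/5, 1/1)
Step 2: interval [4/5, 1/1), width = 1/1 - 4/5 = 1/5
  'c': [4/5 + 1/5*0/1, 4/5 + 1/5*1/10) = [4/5, 41/50)
  'e': [4/5 + 1/5*1/10, 4/5 + 1/5*1/2) = [41/50, 9/10)
  'd': [4/5 + 1/5*1/2, 4/5 + 1/5*4/5) = [9/10, 24/25) <- contains code 2283/2500
  'f': [4/5 + 1/5*4/5, 4/5 + 1/5*1/1) = [24/25, 1/1)
  emit 'd', narrow to [9/10, 24/25)
Step 3: interval [9/10, 24/25), width = 24/25 - 9/10 = 3/50
  'c': [9/10 + 3/50*0/1, 9/10 + 3/50*1/10) = [9/10, 453/500)
  'e': [9/10 + 3/50*1/10, 9/10 + 3/50*1/2) = [453/500, 93/100) <- contains code 2283/2500
  'd': [9/10 + 3/50*1/2, 9/10 + 3/50*4/5) = [93/100, 237/250)
  'f': [9/10 + 3/50*4/5, 9/10 + 3/50*1/1) = [237/250, 24/25)
  emit 'e', narrow to [453/500, 93/100)
Step 4: interval [453/500, 93/100), width = 93/100 - 453/500 = 3/125
  'c': [453/500 + 3/125*0/1, 453/500 + 3/125*1/10) = [453/500, 2271/2500)
  'e': [453/500 + 3/125*1/10, 453/500 + 3/125*1/2) = [2271/2500, 459/500) <- contains code 2283/2500
  'd': [453/500 + 3/125*1/2, 453/500 + 3/125*4/5) = [459/500, 2313/2500)
  'f': [453/500 + 3/125*4/5, 453/500 + 3/125*1/1) = [2313/2500, 93/100)
  emit 'e', narrow to [2271/2500, 459/500)

Answer: fdee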